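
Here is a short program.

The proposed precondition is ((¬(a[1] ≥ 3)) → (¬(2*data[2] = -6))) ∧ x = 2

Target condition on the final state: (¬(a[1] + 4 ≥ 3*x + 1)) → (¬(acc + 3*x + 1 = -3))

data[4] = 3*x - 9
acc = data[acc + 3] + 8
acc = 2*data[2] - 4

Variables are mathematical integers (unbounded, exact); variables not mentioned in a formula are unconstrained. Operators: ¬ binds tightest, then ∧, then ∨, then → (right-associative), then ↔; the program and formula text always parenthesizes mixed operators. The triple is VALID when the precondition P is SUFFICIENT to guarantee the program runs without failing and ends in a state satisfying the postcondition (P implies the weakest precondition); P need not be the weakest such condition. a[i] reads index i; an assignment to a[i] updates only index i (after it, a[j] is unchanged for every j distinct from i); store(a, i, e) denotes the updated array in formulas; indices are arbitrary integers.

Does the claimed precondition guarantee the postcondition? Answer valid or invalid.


Working backward. After the program, the postcondition (¬(a[1] + 4 ≥ 3*x + 1)) → (¬(acc + 3*x + 1 = -3)) must hold; in canonical form it is (¬(a[1] ≥ 3*x - 3)) → (¬(acc + 3*x = -4)).
Before acc := 2*data[2] - 4: (¬(a[1] ≥ 3*x - 3)) → (¬(2*data[2] + 3*x = 0))
Before acc := data[acc + 3] + 8: (¬(a[1] ≥ 3*x - 3)) → (¬(2*data[2] + 3*x = 0))
Before data[4] := 3*x - 9: (¬(a[1] ≥ 3*x - 3)) → (¬(2*data[2] + 3*x = 0))
The weakest precondition is (¬(a[1] ≥ 3*x - 3)) → (¬(2*data[2] + 3*x = 0)).
Check whether ((¬(a[1] ≥ 3)) → (¬(2*data[2] = -6))) ∧ x = 2 implies it.
Every state satisfying the precondition satisfies the weakest precondition: the implication holds.
Answer: valid


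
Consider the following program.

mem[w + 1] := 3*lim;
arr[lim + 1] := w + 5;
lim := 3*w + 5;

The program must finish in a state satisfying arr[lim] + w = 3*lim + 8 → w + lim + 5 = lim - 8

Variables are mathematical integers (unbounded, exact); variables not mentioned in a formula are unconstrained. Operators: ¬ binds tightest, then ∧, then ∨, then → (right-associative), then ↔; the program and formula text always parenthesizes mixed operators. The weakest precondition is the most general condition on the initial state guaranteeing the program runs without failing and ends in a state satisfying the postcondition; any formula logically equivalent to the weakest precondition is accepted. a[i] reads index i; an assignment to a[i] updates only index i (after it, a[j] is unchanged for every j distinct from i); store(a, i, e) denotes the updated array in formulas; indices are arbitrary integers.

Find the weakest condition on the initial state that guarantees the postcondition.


Working backward. After the program, the postcondition arr[lim] + w = 3*lim + 8 → w + lim + 5 = lim - 8 must hold; in canonical form it is arr[lim] + w = 3*lim + 8 → w = -13.
Before lim := 3*w + 5: arr[3*w + 5] = 8*w + 23 → w = -13
Before arr[lim + 1] := w + 5: store(arr, lim + 1, w + 5)[3*w + 5] = 8*w + 23 → w = -13
Before mem[w + 1] := 3*lim: store(arr, lim + 1, w + 5)[3*w + 5] = 8*w + 23 → w = -13
Answer: WP = store(arr, lim + 1, w + 5)[3*w + 5] = 8*w + 23 → w = -13


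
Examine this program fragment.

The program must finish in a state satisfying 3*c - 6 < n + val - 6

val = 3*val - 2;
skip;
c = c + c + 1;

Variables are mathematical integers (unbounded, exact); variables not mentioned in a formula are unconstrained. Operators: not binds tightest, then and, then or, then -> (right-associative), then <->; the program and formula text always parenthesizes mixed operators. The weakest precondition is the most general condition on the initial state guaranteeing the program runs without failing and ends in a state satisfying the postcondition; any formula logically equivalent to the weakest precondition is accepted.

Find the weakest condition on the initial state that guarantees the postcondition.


Working backward. After the program, the postcondition 3*c - 6 < n + val - 6 must hold; in canonical form it is 3*c < n + val.
Before c := c + c + 1: 6*c < n + val - 3
Before skip: 6*c < n + val - 3
Before val := 3*val - 2: 6*c < n + 3*val - 5
Answer: WP = 6*c < n + 3*val - 5


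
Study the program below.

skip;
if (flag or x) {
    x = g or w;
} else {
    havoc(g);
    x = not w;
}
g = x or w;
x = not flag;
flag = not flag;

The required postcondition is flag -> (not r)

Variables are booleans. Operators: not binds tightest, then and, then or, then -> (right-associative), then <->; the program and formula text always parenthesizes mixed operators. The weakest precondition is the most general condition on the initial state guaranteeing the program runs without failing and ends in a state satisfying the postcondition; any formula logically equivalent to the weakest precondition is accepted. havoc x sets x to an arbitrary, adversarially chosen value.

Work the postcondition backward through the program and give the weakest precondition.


Working backward. After the program, flag -> (not r) must hold.
Before flag := not flag: (not flag) -> (not r)
Before x := not flag: (not flag) -> (not r)
Before g := x or w: (not flag) -> (not r)
Then branch requires (not flag) -> (not r); else branch requires (not flag) -> (not r).
Before the if: ((flag or x) -> ((not flag) -> (not r))) and ((not (flag or x)) -> ((not flag) -> (not r)))
Before skip: ((flag or x) -> ((not flag) -> (not r))) and ((not (flag or x)) -> ((not flag) -> (not r)))
Answer: WP = ((flag or x) -> ((not flag) -> (not r))) and ((not (flag or x)) -> ((not flag) -> (not r)))


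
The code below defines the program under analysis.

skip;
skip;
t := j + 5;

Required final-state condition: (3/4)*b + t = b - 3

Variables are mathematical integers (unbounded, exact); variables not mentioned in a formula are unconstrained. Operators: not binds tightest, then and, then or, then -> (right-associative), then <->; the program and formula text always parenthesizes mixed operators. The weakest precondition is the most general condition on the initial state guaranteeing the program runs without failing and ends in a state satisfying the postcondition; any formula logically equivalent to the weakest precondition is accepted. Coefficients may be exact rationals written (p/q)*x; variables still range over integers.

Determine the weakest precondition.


Working backward. After the program, the postcondition (3/4)*b + t = b - 3 must hold; in canonical form it is t = (1/4)*b - 3.
Before t := j + 5: j = (1/4)*b - 8
Before skip: j = (1/4)*b - 8
Before skip: j = (1/4)*b - 8
Answer: WP = j = (1/4)*b - 8


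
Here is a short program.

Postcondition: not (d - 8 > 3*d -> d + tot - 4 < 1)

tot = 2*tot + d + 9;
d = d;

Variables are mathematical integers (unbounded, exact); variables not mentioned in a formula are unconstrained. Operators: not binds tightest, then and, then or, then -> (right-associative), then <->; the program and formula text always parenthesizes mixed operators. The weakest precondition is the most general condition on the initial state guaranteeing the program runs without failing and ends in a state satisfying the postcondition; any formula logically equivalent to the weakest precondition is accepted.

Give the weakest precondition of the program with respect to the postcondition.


Working backward. After the program, the postcondition not (d - 8 > 3*d -> d + tot - 4 < 1) must hold; in canonical form it is not (2*d < -8 -> d + tot < 5).
Before d := d: not (2*d < -8 -> d + tot < 5)
Before tot := 2*tot + d + 9: not (2*d < -8 -> 2*d + 2*tot < -4)
Answer: WP = not (2*d < -8 -> 2*d + 2*tot < -4)


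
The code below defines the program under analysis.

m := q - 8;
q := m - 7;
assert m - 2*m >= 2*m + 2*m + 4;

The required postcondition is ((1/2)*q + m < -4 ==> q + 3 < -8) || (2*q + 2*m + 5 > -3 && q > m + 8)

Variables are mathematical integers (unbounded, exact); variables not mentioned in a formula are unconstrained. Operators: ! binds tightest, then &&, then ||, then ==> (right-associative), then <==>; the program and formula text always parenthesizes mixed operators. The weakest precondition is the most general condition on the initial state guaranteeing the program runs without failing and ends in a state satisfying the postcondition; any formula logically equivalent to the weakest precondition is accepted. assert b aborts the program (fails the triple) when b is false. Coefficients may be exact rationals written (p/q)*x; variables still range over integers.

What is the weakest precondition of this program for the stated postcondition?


Working backward. After the program, the postcondition ((1/2)*q + m < -4 ==> q + 3 < -8) || (2*q + 2*m + 5 > -3 && q > m + 8) must hold; in canonical form it is (m + (1/2)*q < -4 ==> q < -11) || (2*m + 2*q > -8 && q > m + 8).
Before assert m - 2*m >= 2*m + 2*m + 4: 5*m <= -4 && ((m + (1/2)*q < -4 ==> q < -11) || (2*m + 2*q > -8 && q > m + 8))
Before q := m - 7: 5*m <= -4 && ((3/2)*m < -1/2 ==> m < -4)
Before m := q - 8: 5*q <= 36 && ((3/2)*q < 23/2 ==> q < 4)
Answer: WP = 5*q <= 36 && ((3/2)*q < 23/2 ==> q < 4)


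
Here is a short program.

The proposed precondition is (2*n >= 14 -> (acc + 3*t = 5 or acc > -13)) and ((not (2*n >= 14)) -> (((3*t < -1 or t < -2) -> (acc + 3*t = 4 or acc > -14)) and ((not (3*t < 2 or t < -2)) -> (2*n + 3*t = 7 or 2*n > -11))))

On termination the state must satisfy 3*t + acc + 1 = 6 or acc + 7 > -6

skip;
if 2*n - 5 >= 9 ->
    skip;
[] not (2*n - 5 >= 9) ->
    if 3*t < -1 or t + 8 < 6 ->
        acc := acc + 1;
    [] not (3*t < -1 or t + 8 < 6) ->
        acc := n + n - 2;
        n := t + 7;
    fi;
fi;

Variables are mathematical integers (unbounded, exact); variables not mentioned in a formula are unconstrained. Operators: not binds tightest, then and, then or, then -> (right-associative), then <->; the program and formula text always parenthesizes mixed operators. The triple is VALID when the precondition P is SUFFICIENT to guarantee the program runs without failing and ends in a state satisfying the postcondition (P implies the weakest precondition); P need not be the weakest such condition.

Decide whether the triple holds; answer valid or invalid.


Working backward. After the program, the postcondition 3*t + acc + 1 = 6 or acc + 7 > -6 must hold; in canonical form it is acc + 3*t = 5 or acc > -13.
Then branch requires acc + 3*t = 5 or acc > -13; else branch requires ((3*t < -1 or t < -2) -> (acc + 3*t = 4 or acc > -14)) and ((not (3*t < -1 or t < -2)) -> (2*n + 3*t = 7 or 2*n > -11)).
Before the if: (2*n >= 14 -> (acc + 3*t = 5 or acc > -13)) and ((not (2*n >= 14)) -> (((3*t < -1 or t < -2) -> (acc + 3*t = 4 or acc > -14)) and ((not (3*t < -1 or t < -2)) -> (2*n + 3*t = 7 or 2*n > -11))))
Before skip: (2*n >= 14 -> (acc + 3*t = 5 or acc > -13)) and ((not (2*n >= 14)) -> (((3*t < -1 or t < -2) -> (acc + 3*t = 4 or acc > -14)) and ((not (3*t < -1 or t < -2)) -> (2*n + 3*t = 7 or 2*n > -11))))
The weakest precondition is (2*n >= 14 -> (acc + 3*t = 5 or acc > -13)) and ((not (2*n >= 14)) -> (((3*t < -1 or t < -2) -> (acc + 3*t = 4 or acc > -14)) and ((not (3*t < -1 or t < -2)) -> (2*n + 3*t = 7 or 2*n > -11)))).
Check whether (2*n >= 14 -> (acc + 3*t = 5 or acc > -13)) and ((not (2*n >= 14)) -> (((3*t < -1 or t < -2) -> (acc + 3*t = 4 or acc > -14)) and ((not (3*t < 2 or t < -2)) -> (2*n + 3*t = 7 or 2*n > -11)))) implies it.
Countermodel: at the initial state acc = 0, n = -6, t = 0, the precondition holds but the weakest precondition fails.
Answer: invalid


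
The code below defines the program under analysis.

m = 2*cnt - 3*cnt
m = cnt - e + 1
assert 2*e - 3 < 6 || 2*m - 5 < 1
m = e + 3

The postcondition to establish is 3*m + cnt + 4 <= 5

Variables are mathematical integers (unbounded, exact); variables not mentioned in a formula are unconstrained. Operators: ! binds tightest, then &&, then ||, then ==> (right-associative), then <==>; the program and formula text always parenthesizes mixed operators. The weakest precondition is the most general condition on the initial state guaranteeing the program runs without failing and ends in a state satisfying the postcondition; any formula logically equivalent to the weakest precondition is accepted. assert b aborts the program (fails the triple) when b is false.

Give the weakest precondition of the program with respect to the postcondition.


Working backward. After the program, the postcondition 3*m + cnt + 4 <= 5 must hold; in canonical form it is cnt + 3*m <= 1.
Before m := e + 3: cnt + 3*e <= -8
Before assert 2*e - 3 < 6 || 2*m - 5 < 1: (2*e < 9 || 2*m < 6) && cnt + 3*e <= -8
Before m := cnt - e + 1: (2*e < 9 || 2*cnt < 2*e + 4) && cnt + 3*e <= -8
Before m := 2*cnt - 3*cnt: (2*e < 9 || 2*cnt < 2*e + 4) && cnt + 3*e <= -8
Answer: WP = (2*e < 9 || 2*cnt < 2*e + 4) && cnt + 3*e <= -8


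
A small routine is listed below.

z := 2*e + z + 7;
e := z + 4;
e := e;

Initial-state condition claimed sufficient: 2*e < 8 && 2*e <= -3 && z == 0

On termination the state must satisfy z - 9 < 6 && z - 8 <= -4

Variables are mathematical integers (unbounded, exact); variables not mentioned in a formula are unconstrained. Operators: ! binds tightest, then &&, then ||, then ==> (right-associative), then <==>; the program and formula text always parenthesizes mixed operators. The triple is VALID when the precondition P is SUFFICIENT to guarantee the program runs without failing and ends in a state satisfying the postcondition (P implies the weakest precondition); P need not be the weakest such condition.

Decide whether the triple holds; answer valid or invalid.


Working backward. After the program, the postcondition z - 9 < 6 && z - 8 <= -4 must hold; in canonical form it is z < 15 && z <= 4.
Before e := e: z < 15 && z <= 4
Before e := z + 4: z < 15 && z <= 4
Before z := 2*e + z + 7: 2*e + z < 8 && 2*e + z <= -3
The weakest precondition is 2*e + z < 8 && 2*e + z <= -3.
Check whether 2*e < 8 && 2*e <= -3 && z == 0 implies it.
Every state satisfying the precondition satisfies the weakest precondition: the implication holds.
Answer: valid


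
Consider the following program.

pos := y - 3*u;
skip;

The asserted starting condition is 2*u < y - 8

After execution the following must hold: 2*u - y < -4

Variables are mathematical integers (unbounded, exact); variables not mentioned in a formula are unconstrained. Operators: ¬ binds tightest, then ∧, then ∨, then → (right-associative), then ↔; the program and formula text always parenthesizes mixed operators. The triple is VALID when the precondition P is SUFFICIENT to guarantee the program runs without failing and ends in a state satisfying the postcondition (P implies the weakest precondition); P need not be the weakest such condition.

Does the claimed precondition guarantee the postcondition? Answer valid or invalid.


Working backward. After the program, the postcondition 2*u - y < -4 must hold; in canonical form it is 2*u < y - 4.
Before skip: 2*u < y - 4
Before pos := y - 3*u: 2*u < y - 4
The weakest precondition is 2*u < y - 4.
Check whether 2*u < y - 8 implies it.
Every state satisfying the precondition satisfies the weakest precondition: the implication holds.
Answer: valid


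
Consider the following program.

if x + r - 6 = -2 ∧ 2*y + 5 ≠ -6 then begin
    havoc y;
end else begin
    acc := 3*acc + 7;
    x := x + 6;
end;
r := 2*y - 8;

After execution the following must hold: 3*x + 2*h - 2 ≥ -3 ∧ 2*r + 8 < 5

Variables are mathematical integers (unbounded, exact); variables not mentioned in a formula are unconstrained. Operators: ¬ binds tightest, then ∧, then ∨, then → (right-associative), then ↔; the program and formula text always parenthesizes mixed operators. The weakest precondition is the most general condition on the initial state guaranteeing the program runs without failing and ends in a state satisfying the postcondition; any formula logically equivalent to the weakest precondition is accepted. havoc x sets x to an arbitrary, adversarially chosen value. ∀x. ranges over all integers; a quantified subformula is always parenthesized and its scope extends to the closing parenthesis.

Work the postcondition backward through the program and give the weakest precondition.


Working backward. After the program, the postcondition 3*x + 2*h - 2 ≥ -3 ∧ 2*r + 8 < 5 must hold; in canonical form it is 2*h + 3*x ≥ -1 ∧ 2*r < -3.
Before r := 2*y - 8: 2*h + 3*x ≥ -1 ∧ 4*y < 13
Then branch requires ∀y_1. (2*h + 3*x ≥ -1 ∧ 4*y_1 < 13); else branch requires 2*h + 3*x ≥ -19 ∧ 4*y < 13.
Before the if: ((r + x = 4 ∧ 2*y ≠ -11) → (∀y_1. (2*h + 3*x ≥ -1 ∧ 4*y_1 < 13))) ∧ ((¬(r + x = 4 ∧ 2*y ≠ -11)) → (2*h + 3*x ≥ -19 ∧ 4*y < 13))
Answer: WP = ((r + x = 4 ∧ 2*y ≠ -11) → (∀y_1. (2*h + 3*x ≥ -1 ∧ 4*y_1 < 13))) ∧ ((¬(r + x = 4 ∧ 2*y ≠ -11)) → (2*h + 3*x ≥ -19 ∧ 4*y < 13))


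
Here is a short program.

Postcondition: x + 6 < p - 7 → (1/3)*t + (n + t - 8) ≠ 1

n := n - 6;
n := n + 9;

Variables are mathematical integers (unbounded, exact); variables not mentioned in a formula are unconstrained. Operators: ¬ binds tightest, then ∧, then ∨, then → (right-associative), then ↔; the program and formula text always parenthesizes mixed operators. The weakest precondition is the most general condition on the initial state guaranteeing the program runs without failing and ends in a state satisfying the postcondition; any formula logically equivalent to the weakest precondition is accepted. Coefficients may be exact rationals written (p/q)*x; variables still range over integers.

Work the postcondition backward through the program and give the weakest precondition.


Working backward. After the program, the postcondition x + 6 < p - 7 → (1/3)*t + (n + t - 8) ≠ 1 must hold; in canonical form it is x < p - 13 → n + (4/3)*t ≠ 9.
Before n := n + 9: x < p - 13 → n + (4/3)*t ≠ 0
Before n := n - 6: x < p - 13 → n + (4/3)*t ≠ 6
Answer: WP = x < p - 13 → n + (4/3)*t ≠ 6


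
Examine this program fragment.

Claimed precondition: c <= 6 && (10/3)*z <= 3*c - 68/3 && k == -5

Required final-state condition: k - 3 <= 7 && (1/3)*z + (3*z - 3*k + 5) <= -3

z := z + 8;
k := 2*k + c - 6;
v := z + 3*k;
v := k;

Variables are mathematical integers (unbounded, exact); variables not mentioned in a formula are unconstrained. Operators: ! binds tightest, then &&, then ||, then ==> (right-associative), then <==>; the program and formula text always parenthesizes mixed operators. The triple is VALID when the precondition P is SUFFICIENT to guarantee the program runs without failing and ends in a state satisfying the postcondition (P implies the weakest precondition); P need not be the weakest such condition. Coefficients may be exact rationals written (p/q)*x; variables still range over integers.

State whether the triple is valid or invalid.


Working backward. After the program, the postcondition k - 3 <= 7 && (1/3)*z + (3*z - 3*k + 5) <= -3 must hold; in canonical form it is k <= 10 && (10/3)*z <= 3*k - 8.
Before v := k: k <= 10 && (10/3)*z <= 3*k - 8
Before v := z + 3*k: k <= 10 && (10/3)*z <= 3*k - 8
Before k := 2*k + c - 6: c + 2*k <= 16 && (10/3)*z <= 3*c + 6*k - 26
Before z := z + 8: c + 2*k <= 16 && (10/3)*z <= 3*c + 6*k - 158/3
The weakest precondition is c + 2*k <= 16 && (10/3)*z <= 3*c + 6*k - 158/3.
Check whether c <= 6 && (10/3)*z <= 3*c - 68/3 && k == -5 implies it.
Countermodel: at the initial state c = 2, k = -5, z = -5, the precondition holds but the weakest precondition fails.
Answer: invalid


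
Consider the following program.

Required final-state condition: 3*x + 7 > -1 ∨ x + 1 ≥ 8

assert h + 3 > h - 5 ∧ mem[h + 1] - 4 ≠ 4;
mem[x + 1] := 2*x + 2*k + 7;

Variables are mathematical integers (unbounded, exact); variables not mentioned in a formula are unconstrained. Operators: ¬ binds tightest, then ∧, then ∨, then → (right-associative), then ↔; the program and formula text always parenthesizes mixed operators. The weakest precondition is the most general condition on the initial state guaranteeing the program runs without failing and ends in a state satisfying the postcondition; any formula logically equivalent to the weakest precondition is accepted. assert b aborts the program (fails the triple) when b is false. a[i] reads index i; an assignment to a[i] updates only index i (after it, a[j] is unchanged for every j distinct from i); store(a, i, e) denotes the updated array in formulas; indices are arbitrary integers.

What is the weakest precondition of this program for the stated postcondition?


Working backward. After the program, the postcondition 3*x + 7 > -1 ∨ x + 1 ≥ 8 must hold; in canonical form it is 3*x > -8 ∨ x ≥ 7.
Before mem[x + 1] := 2*x + 2*k + 7: 3*x > -8 ∨ x ≥ 7
Before assert h + 3 > h - 5 ∧ mem[h + 1] - 4 ≠ 4: mem[h + 1] ≠ 8 ∧ (3*x > -8 ∨ x ≥ 7)
Answer: WP = mem[h + 1] ≠ 8 ∧ (3*x > -8 ∨ x ≥ 7)


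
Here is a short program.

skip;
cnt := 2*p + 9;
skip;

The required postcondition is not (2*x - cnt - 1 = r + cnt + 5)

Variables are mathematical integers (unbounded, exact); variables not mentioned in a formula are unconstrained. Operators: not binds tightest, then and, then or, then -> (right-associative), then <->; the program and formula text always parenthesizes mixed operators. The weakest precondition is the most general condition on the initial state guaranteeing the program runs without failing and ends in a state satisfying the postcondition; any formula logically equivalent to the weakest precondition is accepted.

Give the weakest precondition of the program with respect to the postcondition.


Working backward. After the program, the postcondition not (2*x - cnt - 1 = r + cnt + 5) must hold; in canonical form it is not (2*x = 2*cnt + r + 6).
Before skip: not (2*x = 2*cnt + r + 6)
Before cnt := 2*p + 9: not (2*x = 4*p + r + 24)
Before skip: not (2*x = 4*p + r + 24)
Answer: WP = not (2*x = 4*p + r + 24)


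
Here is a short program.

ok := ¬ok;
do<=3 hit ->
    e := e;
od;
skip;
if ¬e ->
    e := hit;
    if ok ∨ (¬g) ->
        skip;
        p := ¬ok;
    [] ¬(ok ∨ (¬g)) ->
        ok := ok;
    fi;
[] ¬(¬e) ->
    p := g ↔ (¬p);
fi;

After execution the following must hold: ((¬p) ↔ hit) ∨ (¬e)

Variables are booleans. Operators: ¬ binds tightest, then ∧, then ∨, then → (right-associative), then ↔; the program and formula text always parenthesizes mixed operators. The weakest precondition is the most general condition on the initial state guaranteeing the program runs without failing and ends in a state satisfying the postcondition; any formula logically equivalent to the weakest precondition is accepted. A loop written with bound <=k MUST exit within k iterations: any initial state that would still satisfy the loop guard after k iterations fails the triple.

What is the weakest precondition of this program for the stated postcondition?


Working backward. After the program, ((¬p) ↔ hit) ∨ (¬e) must hold.
Then branch requires ((ok ∨ (¬g)) → ((ok ↔ hit) ∨ (¬hit))) ∧ ((¬(ok ∨ (¬g))) → (((¬p) ↔ hit) ∨ (¬hit))); else branch requires ((¬(g ↔ (¬p))) ↔ hit) ∨ (¬e).
Before the if: ((¬e) → (((ok ∨ (¬g)) → ((ok ↔ hit) ∨ (¬hit))) ∧ ((¬(ok ∨ (¬g))) → (((¬p) ↔ hit) ∨ (¬hit))))) ∧ (e → (((¬(g ↔ (¬p))) ↔ hit) ∨ (¬e)))
Before skip: ((¬e) → (((ok ∨ (¬g)) → ((ok ↔ hit) ∨ (¬hit))) ∧ ((¬(ok ∨ (¬g))) → (((¬p) ↔ hit) ∨ (¬hit))))) ∧ (e → (((¬(g ↔ (¬p))) ↔ hit) ∨ (¬e)))
Before the loop (bound <=3), unroll the exhaustion recursion (WP_0 = exit-now case; WP_j = one more guarded iteration, up to j = 3):
  WP_0: (¬hit) ∧ ((¬e) → (((ok ∨ (¬g)) → ((ok ↔ hit) ∨ (¬hit))) ∧ ((¬(ok ∨ (¬g))) → (((¬p) ↔ hit) ∨ (¬hit))))) ∧ (e → (((¬(g ↔ (¬p))) ↔ hit) ∨ (¬e)))
  WP_1: (hit → ((¬hit) ∧ ((¬e) → (((ok ∨ (¬g)) → ((ok ↔ hit) ∨ (¬hit))) ∧ ((¬(ok ∨ (¬g))) → (((¬p) ↔ hit) ∨ (¬hit))))) ∧ (e → (((¬(g ↔ (¬p))) ↔ hit) ∨ (¬e))))) ∧ ((¬hit) → (((¬e) → (((ok ∨ (¬g)) → ((ok ↔ hit) ∨ (¬hit))) ∧ ((¬(ok ∨ (¬g))) → (((¬p) ↔ hit) ∨ (¬hit))))) ∧ (e → (((¬(g ↔ (¬p))) ↔ hit) ∨ (¬e)))))
  WP_2: (hit → ((hit → ((¬hit) ∧ ((¬e) → (((ok ∨ (¬g)) → ((ok ↔ hit) ∨ (¬hit))) ∧ ((¬(ok ∨ (¬g))) → (((¬p) ↔ hit) ∨ (¬hit))))) ∧ (e → (((¬(g ↔ (¬p))) ↔ hit) ∨ (¬e))))) ∧ ((¬hit) → (((¬e) → (((ok ∨ (¬g)) → ((ok ↔ hit) ∨ (¬hit))) ∧ ((¬(ok ∨ (¬g))) → (((¬p) ↔ hit) ∨ (¬hit))))) ∧ (e → (((¬(g ↔ (¬p))) ↔ hit) ∨ (¬e))))))) ∧ ((¬hit) → (((¬e) → (((ok ∨ (¬g)) → ((ok ↔ hit) ∨ (¬hit))) ∧ ((¬(ok ∨ (¬g))) → (((¬p) ↔ hit) ∨ (¬hit))))) ∧ (e → (((¬(g ↔ (¬p))) ↔ hit) ∨ (¬e)))))
  WP_3: (hit → ((hit → ((hit → ((¬hit) ∧ ((¬e) → (((ok ∨ (¬g)) → ((ok ↔ hit) ∨ (¬hit))) ∧ ((¬(ok ∨ (¬g))) → (((¬p) ↔ hit) ∨ (¬hit))))) ∧ (e → (((¬(g ↔ (¬p))) ↔ hit) ∨ (¬e))))) ∧ ((¬hit) → (((¬e) → (((ok ∨ (¬g)) → ((ok ↔ hit) ∨ (¬hit))) ∧ ((¬(ok ∨ (¬g))) → (((¬p) ↔ hit) ∨ (¬hit))))) ∧ (e → (((¬(g ↔ (¬p))) ↔ hit) ∨ (¬e))))))) ∧ ((¬hit) → (((¬e) → (((ok ∨ (¬g)) → ((ok ↔ hit) ∨ (¬hit))) ∧ ((¬(ok ∨ (¬g))) → (((¬p) ↔ hit) ∨ (¬hit))))) ∧ (e → (((¬(g ↔ (¬p))) ↔ hit) ∨ (¬e))))))) ∧ ((¬hit) → (((¬e) → (((ok ∨ (¬g)) → ((ok ↔ hit) ∨ (¬hit))) ∧ ((¬(ok ∨ (¬g))) → (((¬p) ↔ hit) ∨ (¬hit))))) ∧ (e → (((¬(g ↔ (¬p))) ↔ hit) ∨ (¬e)))))
So before the loop: (hit → ((hit → ((hit → ((¬hit) ∧ ((¬e) → (((ok ∨ (¬g)) → ((ok ↔ hit) ∨ (¬hit))) ∧ ((¬(ok ∨ (¬g))) → (((¬p) ↔ hit) ∨ (¬hit))))) ∧ (e → (((¬(g ↔ (¬p))) ↔ hit) ∨ (¬e))))) ∧ ((¬hit) → (((¬e) → (((ok ∨ (¬g)) → ((ok ↔ hit) ∨ (¬hit))) ∧ ((¬(ok ∨ (¬g))) → (((¬p) ↔ hit) ∨ (¬hit))))) ∧ (e → (((¬(g ↔ (¬p))) ↔ hit) ∨ (¬e))))))) ∧ ((¬hit) → (((¬e) → (((ok ∨ (¬g)) → ((ok ↔ hit) ∨ (¬hit))) ∧ ((¬(ok ∨ (¬g))) → (((¬p) ↔ hit) ∨ (¬hit))))) ∧ (e → (((¬(g ↔ (¬p))) ↔ hit) ∨ (¬e))))))) ∧ ((¬hit) → (((¬e) → (((ok ∨ (¬g)) → ((ok ↔ hit) ∨ (¬hit))) ∧ ((¬(ok ∨ (¬g))) → (((¬p) ↔ hit) ∨ (¬hit))))) ∧ (e → (((¬(g ↔ (¬p))) ↔ hit) ∨ (¬e)))))
Before ok := ¬ok: (hit → ((hit → ((hit → ((¬hit) ∧ ((¬e) → ((((¬ok) ∨ (¬g)) → (((¬ok) ↔ hit) ∨ (¬hit))) ∧ ((¬((¬ok) ∨ (¬g))) → (((¬p) ↔ hit) ∨ (¬hit))))) ∧ (e → (((¬(g ↔ (¬p))) ↔ hit) ∨ (¬e))))) ∧ ((¬hit) → (((¬e) → ((((¬ok) ∨ (¬g)) → (((¬ok) ↔ hit) ∨ (¬hit))) ∧ ((¬((¬ok) ∨ (¬g))) → (((¬p) ↔ hit) ∨ (¬hit))))) ∧ (e → (((¬(g ↔ (¬p))) ↔ hit) ∨ (¬e))))))) ∧ ((¬hit) → (((¬e) → ((((¬ok) ∨ (¬g)) → (((¬ok) ↔ hit) ∨ (¬hit))) ∧ ((¬((¬ok) ∨ (¬g))) → (((¬p) ↔ hit) ∨ (¬hit))))) ∧ (e → (((¬(g ↔ (¬p))) ↔ hit) ∨ (¬e))))))) ∧ ((¬hit) → (((¬e) → ((((¬ok) ∨ (¬g)) → (((¬ok) ↔ hit) ∨ (¬hit))) ∧ ((¬((¬ok) ∨ (¬g))) → (((¬p) ↔ hit) ∨ (¬hit))))) ∧ (e → (((¬(g ↔ (¬p))) ↔ hit) ∨ (¬e)))))
Answer: WP = (hit → ((hit → ((hit → ((¬hit) ∧ ((¬e) → ((((¬ok) ∨ (¬g)) → (((¬ok) ↔ hit) ∨ (¬hit))) ∧ ((¬((¬ok) ∨ (¬g))) → (((¬p) ↔ hit) ∨ (¬hit))))) ∧ (e → (((¬(g ↔ (¬p))) ↔ hit) ∨ (¬e))))) ∧ ((¬hit) → (((¬e) → ((((¬ok) ∨ (¬g)) → (((¬ok) ↔ hit) ∨ (¬hit))) ∧ ((¬((¬ok) ∨ (¬g))) → (((¬p) ↔ hit) ∨ (¬hit))))) ∧ (e → (((¬(g ↔ (¬p))) ↔ hit) ∨ (¬e))))))) ∧ ((¬hit) → (((¬e) → ((((¬ok) ∨ (¬g)) → (((¬ok) ↔ hit) ∨ (¬hit))) ∧ ((¬((¬ok) ∨ (¬g))) → (((¬p) ↔ hit) ∨ (¬hit))))) ∧ (e → (((¬(g ↔ (¬p))) ↔ hit) ∨ (¬e))))))) ∧ ((¬hit) → (((¬e) → ((((¬ok) ∨ (¬g)) → (((¬ok) ↔ hit) ∨ (¬hit))) ∧ ((¬((¬ok) ∨ (¬g))) → (((¬p) ↔ hit) ∨ (¬hit))))) ∧ (e → (((¬(g ↔ (¬p))) ↔ hit) ∨ (¬e)))))


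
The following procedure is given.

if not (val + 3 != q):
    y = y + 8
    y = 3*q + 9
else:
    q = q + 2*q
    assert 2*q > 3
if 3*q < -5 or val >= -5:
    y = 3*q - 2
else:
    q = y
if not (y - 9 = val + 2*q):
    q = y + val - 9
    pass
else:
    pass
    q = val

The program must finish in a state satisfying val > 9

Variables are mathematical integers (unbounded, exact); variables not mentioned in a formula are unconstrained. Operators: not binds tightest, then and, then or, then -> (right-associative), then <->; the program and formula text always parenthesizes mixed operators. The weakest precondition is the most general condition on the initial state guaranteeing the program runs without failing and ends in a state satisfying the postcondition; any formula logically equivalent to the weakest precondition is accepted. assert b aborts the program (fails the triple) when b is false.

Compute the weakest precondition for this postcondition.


Working backward. After the program, val > 9 must hold.
Then branch requires val > 9; else branch requires val > 9.
Before the if: ((not (y = 2*q + val + 9)) -> val > 9) and (y = 2*q + val + 9 -> val > 9)
Then branch requires ((not (q = val + 11)) -> val > 9) and (q = val + 11 -> val > 9); else branch requires ((not (val + y = -9)) -> val > 9) and (val + y = -9 -> val > 9).
Before the if: ((3*q < -5 or val >= -5) -> (((not (q = val + 11)) -> val > 9) and (q = val + 11 -> val > 9))) and ((not (3*q < -5 or val >= -5)) -> (((not (val + y = -9)) -> val > 9) and (val + y = -9 -> val > 9)))
Then branch requires ((3*q < -5 or val >= -5) -> (((not (q = val + 11)) -> val > 9) and (q = val + 11 -> val > 9))) and ((not (3*q < -5 or val >= -5)) -> (((not (3*q + val = -18)) -> val > 9) and (3*q + val = -18 -> val > 9))); else branch requires 6*q > 3 and ((9*q < -5 or val >= -5) -> (((not (3*q = val + 11)) -> val > 9) and (3*q = val + 11 -> val > 9))) and ((not (9*q < -5 or val >= -5)) -> (((not (val + y = -9)) -> val > 9) and (val + y = -9 -> val > 9))).
Before the if: ((not (val != q - 3)) -> (((3*q < -5 or val >= -5) -> (((not (q = val + 11)) -> val > 9) and (q = val + 11 -> val > 9))) and ((not (3*q < -5 or val >= -5)) -> (((not (3*q + val = -18)) -> val > 9) and (3*q + val = -18 -> val > 9))))) and (val != q - 3 -> (6*q > 3 and ((9*q < -5 or val >= -5) -> (((not (3*q = val + 11)) -> val > 9) and (3*q = val + 11 -> val > 9))) and ((not (9*q < -5 or val >= -5)) -> (((not (val + y = -9)) -> val > 9) and (val + y = -9 -> val > 9)))))
Answer: WP = ((not (val != q - 3)) -> (((3*q < -5 or val >= -5) -> (((not (q = val + 11)) -> val > 9) and (q = val + 11 -> val > 9))) and ((not (3*q < -5 or val >= -5)) -> (((not (3*q + val = -18)) -> val > 9) and (3*q + val = -18 -> val > 9))))) and (val != q - 3 -> (6*q > 3 and ((9*q < -5 or val >= -5) -> (((not (3*q = val + 11)) -> val > 9) and (3*q = val + 11 -> val > 9))) and ((not (9*q < -5 or val >= -5)) -> (((not (val + y = -9)) -> val > 9) and (val + y = -9 -> val > 9)))))


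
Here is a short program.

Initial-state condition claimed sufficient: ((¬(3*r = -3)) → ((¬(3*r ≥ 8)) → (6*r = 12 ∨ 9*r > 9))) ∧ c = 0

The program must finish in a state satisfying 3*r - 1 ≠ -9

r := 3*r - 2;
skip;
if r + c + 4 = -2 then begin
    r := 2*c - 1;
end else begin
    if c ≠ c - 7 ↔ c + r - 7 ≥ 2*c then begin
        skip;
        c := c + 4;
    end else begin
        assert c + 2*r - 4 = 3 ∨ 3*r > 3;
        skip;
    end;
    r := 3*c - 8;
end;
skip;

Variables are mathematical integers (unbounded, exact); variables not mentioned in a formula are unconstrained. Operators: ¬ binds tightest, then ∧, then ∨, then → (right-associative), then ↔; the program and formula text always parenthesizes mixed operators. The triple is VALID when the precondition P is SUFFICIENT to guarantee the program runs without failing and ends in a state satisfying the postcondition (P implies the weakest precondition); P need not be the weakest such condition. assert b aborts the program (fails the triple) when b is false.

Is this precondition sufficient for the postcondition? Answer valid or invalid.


Working backward. After the program, the postcondition 3*r - 1 ≠ -9 must hold; in canonical form it is 3*r ≠ -8.
Before skip: 3*r ≠ -8
Then branch requires 6*c ≠ -5; else branch requires (r ≥ c + 7 → 9*c ≠ -20) ∧ ((¬(r ≥ c + 7)) → ((c + 2*r = 7 ∨ 3*r > 3) ∧ 9*c ≠ 16)).
Before the if: (c + r = -6 → 6*c ≠ -5) ∧ ((¬(c + r = -6)) → ((r ≥ c + 7 → 9*c ≠ -20) ∧ ((¬(r ≥ c + 7)) → ((c + 2*r = 7 ∨ 3*r > 3) ∧ 9*c ≠ 16))))
Before skip: (c + r = -6 → 6*c ≠ -5) ∧ ((¬(c + r = -6)) → ((r ≥ c + 7 → 9*c ≠ -20) ∧ ((¬(r ≥ c + 7)) → ((c + 2*r = 7 ∨ 3*r > 3) ∧ 9*c ≠ 16))))
Before r := 3*r - 2: (c + 3*r = -4 → 6*c ≠ -5) ∧ ((¬(c + 3*r = -4)) → ((3*r ≥ c + 9 → 9*c ≠ -20) ∧ ((¬(3*r ≥ c + 9)) → ((c + 6*r = 11 ∨ 9*r > 9) ∧ 9*c ≠ 16))))
The weakest precondition is (c + 3*r = -4 → 6*c ≠ -5) ∧ ((¬(c + 3*r = -4)) → ((3*r ≥ c + 9 → 9*c ≠ -20) ∧ ((¬(3*r ≥ c + 9)) → ((c + 6*r = 11 ∨ 9*r > 9) ∧ 9*c ≠ 16)))).
Check whether ((¬(3*r = -3)) → ((¬(3*r ≥ 8)) → (6*r = 12 ∨ 9*r > 9))) ∧ c = 0 implies it.
Countermodel: at the initial state c = 0, r = -1, the precondition holds but the weakest precondition fails.
Answer: invalid


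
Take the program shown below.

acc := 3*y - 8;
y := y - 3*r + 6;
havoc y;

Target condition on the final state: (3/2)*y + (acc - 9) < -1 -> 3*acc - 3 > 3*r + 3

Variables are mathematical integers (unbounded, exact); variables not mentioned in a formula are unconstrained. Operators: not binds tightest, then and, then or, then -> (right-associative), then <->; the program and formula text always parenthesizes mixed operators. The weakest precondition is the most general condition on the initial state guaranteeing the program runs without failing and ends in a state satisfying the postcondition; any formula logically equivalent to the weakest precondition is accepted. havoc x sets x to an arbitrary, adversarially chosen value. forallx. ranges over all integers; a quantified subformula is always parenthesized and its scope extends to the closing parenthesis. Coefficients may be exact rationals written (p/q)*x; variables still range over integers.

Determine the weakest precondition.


Working backward. After the program, the postcondition (3/2)*y + (acc - 9) < -1 -> 3*acc - 3 > 3*r + 3 must hold; in canonical form it is acc + (3/2)*y < 8 -> 3*acc > 3*r + 6.
Before havoc y: forall y_1. (acc + (3/2)*y_1 < 8 -> 3*acc > 3*r + 6)
Before y := y - 3*r + 6: forall y_1. (acc + (3/2)*y_1 < 8 -> 3*acc > 3*r + 6)
Before acc := 3*y - 8: forall y_1. (3*y + (3/2)*y_1 < 16 -> 9*y > 3*r + 30)
Answer: WP = forall y_1. (3*y + (3/2)*y_1 < 16 -> 9*y > 3*r + 30)


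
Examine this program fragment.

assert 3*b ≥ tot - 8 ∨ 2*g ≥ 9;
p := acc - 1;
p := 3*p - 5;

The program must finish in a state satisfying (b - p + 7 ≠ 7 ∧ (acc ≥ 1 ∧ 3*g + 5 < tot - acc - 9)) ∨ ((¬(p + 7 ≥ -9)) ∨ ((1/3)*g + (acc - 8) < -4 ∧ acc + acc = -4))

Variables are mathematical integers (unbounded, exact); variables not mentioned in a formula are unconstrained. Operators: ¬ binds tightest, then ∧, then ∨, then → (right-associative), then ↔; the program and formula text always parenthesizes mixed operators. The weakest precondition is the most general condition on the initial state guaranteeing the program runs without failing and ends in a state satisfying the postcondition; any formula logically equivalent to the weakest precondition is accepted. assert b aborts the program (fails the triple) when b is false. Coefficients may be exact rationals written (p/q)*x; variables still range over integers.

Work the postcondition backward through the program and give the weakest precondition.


Working backward. After the program, the postcondition (b - p + 7 ≠ 7 ∧ (acc ≥ 1 ∧ 3*g + 5 < tot - acc - 9)) ∨ ((¬(p + 7 ≥ -9)) ∨ ((1/3)*g + (acc - 8) < -4 ∧ acc + acc = -4)) must hold; in canonical form it is (b ≠ p ∧ acc ≥ 1 ∧ acc + 3*g < tot - 14) ∨ (¬(p ≥ -16)) ∨ (acc + (1/3)*g < 4 ∧ 2*acc = -4).
Before p := 3*p - 5: (b ≠ 3*p - 5 ∧ acc ≥ 1 ∧ acc + 3*g < tot - 14) ∨ (¬(3*p ≥ -11)) ∨ (acc + (1/3)*g < 4 ∧ 2*acc = -4)
Before p := acc - 1: (b ≠ 3*acc - 8 ∧ acc ≥ 1 ∧ acc + 3*g < tot - 14) ∨ (¬(3*acc ≥ -8)) ∨ (acc + (1/3)*g < 4 ∧ 2*acc = -4)
Before assert 3*b ≥ tot - 8 ∨ 2*g ≥ 9: (3*b ≥ tot - 8 ∨ 2*g ≥ 9) ∧ ((b ≠ 3*acc - 8 ∧ acc ≥ 1 ∧ acc + 3*g < tot - 14) ∨ (¬(3*acc ≥ -8)) ∨ (acc + (1/3)*g < 4 ∧ 2*acc = -4))
Answer: WP = (3*b ≥ tot - 8 ∨ 2*g ≥ 9) ∧ ((b ≠ 3*acc - 8 ∧ acc ≥ 1 ∧ acc + 3*g < tot - 14) ∨ (¬(3*acc ≥ -8)) ∨ (acc + (1/3)*g < 4 ∧ 2*acc = -4))


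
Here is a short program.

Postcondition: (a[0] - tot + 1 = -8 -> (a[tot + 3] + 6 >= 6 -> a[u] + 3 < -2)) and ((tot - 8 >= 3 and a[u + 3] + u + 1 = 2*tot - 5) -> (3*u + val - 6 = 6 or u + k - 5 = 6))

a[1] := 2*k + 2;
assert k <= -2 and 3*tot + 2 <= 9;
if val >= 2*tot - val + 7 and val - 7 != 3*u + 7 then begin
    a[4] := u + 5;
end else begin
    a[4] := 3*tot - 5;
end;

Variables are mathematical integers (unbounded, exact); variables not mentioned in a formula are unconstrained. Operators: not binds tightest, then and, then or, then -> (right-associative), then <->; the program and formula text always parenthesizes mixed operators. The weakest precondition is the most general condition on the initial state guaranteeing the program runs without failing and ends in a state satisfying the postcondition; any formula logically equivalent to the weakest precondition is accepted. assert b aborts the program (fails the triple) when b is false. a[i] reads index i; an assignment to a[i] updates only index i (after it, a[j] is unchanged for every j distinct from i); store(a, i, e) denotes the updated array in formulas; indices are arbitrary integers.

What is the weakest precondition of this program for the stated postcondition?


Working backward. After the program, the postcondition (a[0] - tot + 1 = -8 -> (a[tot + 3] + 6 >= 6 -> a[u] + 3 < -2)) and ((tot - 8 >= 3 and a[u + 3] + u + 1 = 2*tot - 5) -> (3*u + val - 6 = 6 or u + k - 5 = 6)) must hold; in canonical form it is (a[0] = tot - 9 -> (a[tot + 3] >= 0 -> a[u] < -5)) and ((tot >= 11 and a[u + 3] + u = 2*tot - 6) -> (3*u + val = 12 or k + u = 11)).
Then branch requires (a[0] = tot - 9 -> (store(a, 4, u + 5)[tot + 3] >= 0 -> store(a, 4, u + 5)[u] < -5)) and ((tot >= 11 and store(a, 4, u + 5)[u + 3] + u = 2*tot - 6) -> (3*u + val = 12 or k + u = 11)); else branch requires (a[0] = tot - 9 -> (store(a, 4, 3*tot - 5)[tot + 3] >= 0 -> store(a, 4, 3*tot - 5)[u] < -5)) and ((tot >= 11 and store(a, 4, 3*tot - 5)[u + 3] + u = 2*tot - 6) -> (3*u + val = 12 or k + u = 11)).
Before the if: ((2*val >= 2*tot + 7 and val != 3*u + 14) -> ((a[0] = tot - 9 -> (store(a, 4, u + 5)[tot + 3] >= 0 -> store(a, 4, u + 5)[u] < -5)) and ((tot >= 11 and store(a, 4, u + 5)[u + 3] + u = 2*tot - 6) -> (3*u + val = 12 or k + u = 11)))) and ((not (2*val >= 2*tot + 7 and val != 3*u + 14)) -> ((a[0] = tot - 9 -> (store(a, 4, 3*tot - 5)[tot + 3] >= 0 -> store(a, 4, 3*tot - 5)[u] < -5)) and ((tot >= 11 and store(a, 4, 3*tot - 5)[u + 3] + u = 2*tot - 6) -> (3*u + val = 12 or k + u = 11))))
Before assert k <= -2 and 3*tot + 2 <= 9: k <= -2 and 3*tot <= 7 and ((2*val >= 2*tot + 7 and val != 3*u + 14) -> ((a[0] = tot - 9 -> (store(a, 4, u + 5)[tot + 3] >= 0 -> store(a, 4, u + 5)[u] < -5)) and ((tot >= 11 and store(a, 4, u + 5)[u + 3] + u = 2*tot - 6) -> (3*u + val = 12 or k + u = 11)))) and ((not (2*val >= 2*tot + 7 and val != 3*u + 14)) -> ((a[0] = tot - 9 -> (store(a, 4, 3*tot - 5)[tot + 3] >= 0 -> store(a, 4, 3*tot - 5)[u] < -5)) and ((tot >= 11 and store(a, 4, 3*tot - 5)[u + 3] + u = 2*tot - 6) -> (3*u + val = 12 or k + u = 11))))
Before a[1] := 2*k + 2: k <= -2 and 3*tot <= 7 and ((2*val >= 2*tot + 7 and val != 3*u + 14) -> ((a[0] = tot - 9 -> (store(store(a, 1, 2*k + 2), 4, u + 5)[tot + 3] >= 0 -> store(store(a, 1, 2*k + 2), 4, u + 5)[u] < -5)) and ((tot >= 11 and store(store(a, 1, 2*k + 2), 4, u + 5)[u + 3] + u = 2*tot - 6) -> (3*u + val = 12 or k + u = 11)))) and ((not (2*val >= 2*tot + 7 and val != 3*u + 14)) -> ((a[0] = tot - 9 -> (store(store(a, 1, 2*k + 2), 4, 3*tot - 5)[tot + 3] >= 0 -> store(store(a, 1, 2*k + 2), 4, 3*tot - 5)[u] < -5)) and ((tot >= 11 and store(store(a, 1, 2*k + 2), 4, 3*tot - 5)[u + 3] + u = 2*tot - 6) -> (3*u + val = 12 or k + u = 11))))
Answer: WP = k <= -2 and 3*tot <= 7 and ((2*val >= 2*tot + 7 and val != 3*u + 14) -> ((a[0] = tot - 9 -> (store(store(a, 1, 2*k + 2), 4, u + 5)[tot + 3] >= 0 -> store(store(a, 1, 2*k + 2), 4, u + 5)[u] < -5)) and ((tot >= 11 and store(store(a, 1, 2*k + 2), 4, u + 5)[u + 3] + u = 2*tot - 6) -> (3*u + val = 12 or k + u = 11)))) and ((not (2*val >= 2*tot + 7 and val != 3*u + 14)) -> ((a[0] = tot - 9 -> (store(store(a, 1, 2*k + 2), 4, 3*tot - 5)[tot + 3] >= 0 -> store(store(a, 1, 2*k + 2), 4, 3*tot - 5)[u] < -5)) and ((tot >= 11 and store(store(a, 1, 2*k + 2), 4, 3*tot - 5)[u + 3] + u = 2*tot - 6) -> (3*u + val = 12 or k + u = 11))))
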